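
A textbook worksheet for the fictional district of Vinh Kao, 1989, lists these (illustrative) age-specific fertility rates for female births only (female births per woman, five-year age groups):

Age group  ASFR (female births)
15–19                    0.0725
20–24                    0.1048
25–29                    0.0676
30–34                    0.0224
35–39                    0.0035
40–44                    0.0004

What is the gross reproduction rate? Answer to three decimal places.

1.356

Sum of female ASFRs = 0.0725 + 0.1048 + 0.0676 + 0.0224 + 0.0035 + 0.0004 = 0.2712
GRR = 5 × 0.2712 = 1.356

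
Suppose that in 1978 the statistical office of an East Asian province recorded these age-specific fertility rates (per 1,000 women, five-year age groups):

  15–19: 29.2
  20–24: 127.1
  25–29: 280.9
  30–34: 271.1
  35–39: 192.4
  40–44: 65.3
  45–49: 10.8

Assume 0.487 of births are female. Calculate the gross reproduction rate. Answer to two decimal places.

Proportion female at birth = 0.487.
Sum of ASFRs = 29.2 + 127.1 + 280.9 + 271.1 + 192.4 + 65.3 + 10.8 = 976.8
TFR = 5 × 976.8 / 1000 = 4.884
GRR = 0.487 × 4.884 = 2.37851

2.38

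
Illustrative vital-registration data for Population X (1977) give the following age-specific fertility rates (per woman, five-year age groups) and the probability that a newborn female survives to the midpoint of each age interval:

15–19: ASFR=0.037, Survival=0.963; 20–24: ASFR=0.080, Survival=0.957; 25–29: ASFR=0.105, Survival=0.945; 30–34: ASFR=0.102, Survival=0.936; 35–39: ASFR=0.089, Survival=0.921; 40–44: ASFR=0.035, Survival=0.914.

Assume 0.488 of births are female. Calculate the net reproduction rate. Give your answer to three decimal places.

1.027

Proportion female at birth = 0.488.
Survival-weighted fertility by age (5·fₓ·Sₓ):
  15–19: 5 × 0.037 × 0.963 = 0.17816
  20–24: 5 × 0.080 × 0.957 = 0.38280
  25–29: 5 × 0.105 × 0.945 = 0.49613
  30–34: 5 × 0.102 × 0.936 = 0.47736
  35–39: 5 × 0.089 × 0.921 = 0.40985
  40–44: 5 × 0.035 × 0.914 = 0.15995
Sum = 2.10425
NRR = 0.488 × 2.10425 = 1.02687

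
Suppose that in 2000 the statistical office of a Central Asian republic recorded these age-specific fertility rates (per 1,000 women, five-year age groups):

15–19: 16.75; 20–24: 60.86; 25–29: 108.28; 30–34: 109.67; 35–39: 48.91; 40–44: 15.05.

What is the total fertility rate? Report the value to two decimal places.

Sum of ASFRs = 16.75 + 60.86 + 108.28 + 109.67 + 48.91 + 15.05 = 359.52
TFR = 5 × 359.52 / 1000 = 1.7976

1.80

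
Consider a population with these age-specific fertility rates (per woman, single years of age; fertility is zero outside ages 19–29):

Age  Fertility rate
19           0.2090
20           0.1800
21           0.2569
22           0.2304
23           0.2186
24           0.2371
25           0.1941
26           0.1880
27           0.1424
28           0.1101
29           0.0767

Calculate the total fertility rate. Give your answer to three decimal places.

Sum of ASFRs = 0.2090 + 0.1800 + 0.2569 + 0.2304 + 0.2186 + 0.2371 + 0.1941 + 0.1880 + 0.1424 + 0.1101 + 0.0767 = 2.0433
TFR = 2.0433

2.043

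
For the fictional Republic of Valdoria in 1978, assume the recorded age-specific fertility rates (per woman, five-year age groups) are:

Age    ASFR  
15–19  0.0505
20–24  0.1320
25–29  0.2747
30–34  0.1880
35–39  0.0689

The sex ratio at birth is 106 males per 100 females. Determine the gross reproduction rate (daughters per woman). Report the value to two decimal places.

Proportion female at birth = 100 / (100 + 106) = 0.48544.
Sum of ASFRs = 0.0505 + 0.1320 + 0.2747 + 0.1880 + 0.0689 = 0.7141
TFR = 5 × 0.7141 = 3.5705
GRR = 0.48544 × 3.5705 = 1.73326

1.73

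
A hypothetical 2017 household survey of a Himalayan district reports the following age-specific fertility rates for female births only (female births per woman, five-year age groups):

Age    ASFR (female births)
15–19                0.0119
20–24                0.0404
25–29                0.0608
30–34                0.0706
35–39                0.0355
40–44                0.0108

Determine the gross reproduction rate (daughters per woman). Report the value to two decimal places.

1.15

Sum of female ASFRs = 0.0119 + 0.0404 + 0.0608 + 0.0706 + 0.0355 + 0.0108 = 0.2300
GRR = 5 × 0.2300 = 1.15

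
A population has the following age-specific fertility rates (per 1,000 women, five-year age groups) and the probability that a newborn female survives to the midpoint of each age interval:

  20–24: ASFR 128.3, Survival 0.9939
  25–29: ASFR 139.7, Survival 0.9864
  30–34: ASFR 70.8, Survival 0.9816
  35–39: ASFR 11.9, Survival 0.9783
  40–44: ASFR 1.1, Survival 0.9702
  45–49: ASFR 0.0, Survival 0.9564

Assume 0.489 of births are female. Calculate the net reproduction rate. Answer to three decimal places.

Proportion female at birth = 0.489.
Each age group contributes 5 × ASFR × survival:
  20–24: 5 × 128.3/1000 × 0.9939 = 0.63759
  25–29: 5 × 139.7/1000 × 0.9864 = 0.68900
  30–34: 5 × 70.8/1000 × 0.9816 = 0.34749
  35–39: 5 × 11.9/1000 × 0.9783 = 0.05821
  40–44: 5 × 1.1/1000 × 0.9702 = 0.00534
  45–49: 5 × 0.0/1000 × 0.9564 = 0.00000
Sum = 1.73763
NRR = 0.489 × 1.73763 = 0.84970

0.850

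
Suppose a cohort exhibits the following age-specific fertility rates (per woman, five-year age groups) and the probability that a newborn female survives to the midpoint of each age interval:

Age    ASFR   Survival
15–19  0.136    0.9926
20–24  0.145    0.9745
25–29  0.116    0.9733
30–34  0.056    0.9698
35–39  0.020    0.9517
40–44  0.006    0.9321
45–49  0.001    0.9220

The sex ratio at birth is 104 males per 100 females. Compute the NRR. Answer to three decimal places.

Proportion female at birth = 100 / (100 + 104) = 0.49020.
Weighting each age-specific rate by interval width and survival:
  15–19: 5 × 0.136 × 0.9926 = 0.67497
  20–24: 5 × 0.145 × 0.9745 = 0.70651
  25–29: 5 × 0.116 × 0.9733 = 0.56451
  30–34: 5 × 0.056 × 0.9698 = 0.27154
  35–39: 5 × 0.020 × 0.9517 = 0.09517
  40–44: 5 × 0.006 × 0.9321 = 0.02796
  45–49: 5 × 0.001 × 0.9220 = 0.00461
Sum = 2.34527
NRR = 0.49020 × 2.34527 = 1.14965

1.150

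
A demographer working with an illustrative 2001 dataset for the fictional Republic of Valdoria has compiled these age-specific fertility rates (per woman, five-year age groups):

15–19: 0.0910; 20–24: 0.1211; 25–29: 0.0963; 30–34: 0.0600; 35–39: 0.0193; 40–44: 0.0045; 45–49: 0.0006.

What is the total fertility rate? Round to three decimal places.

Sum of ASFRs = 0.0910 + 0.1211 + 0.0963 + 0.0600 + 0.0193 + 0.0045 + 0.0006 = 0.3928
TFR = 5 × 0.3928 = 1.964

1.964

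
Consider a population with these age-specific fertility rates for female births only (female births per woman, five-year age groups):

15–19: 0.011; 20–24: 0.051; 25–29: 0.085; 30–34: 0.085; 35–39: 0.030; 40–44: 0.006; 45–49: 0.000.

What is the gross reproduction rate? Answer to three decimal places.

Sum of female ASFRs = 0.011 + 0.051 + 0.085 + 0.085 + 0.030 + 0.006 + 0.000 = 0.268
GRR = 5 × 0.268 = 1.34

1.340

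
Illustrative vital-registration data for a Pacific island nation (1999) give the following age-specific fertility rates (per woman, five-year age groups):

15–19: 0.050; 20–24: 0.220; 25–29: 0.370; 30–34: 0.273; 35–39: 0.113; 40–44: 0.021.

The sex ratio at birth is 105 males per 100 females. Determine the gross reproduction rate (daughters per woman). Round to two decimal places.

Proportion female at birth = 100 / (100 + 105) = 0.48780.
Sum of ASFRs = 0.050 + 0.220 + 0.370 + 0.273 + 0.113 + 0.021 = 1.047
TFR = 5 × 1.047 = 5.235
GRR = 0.48780 × 5.235 = 2.55363

2.55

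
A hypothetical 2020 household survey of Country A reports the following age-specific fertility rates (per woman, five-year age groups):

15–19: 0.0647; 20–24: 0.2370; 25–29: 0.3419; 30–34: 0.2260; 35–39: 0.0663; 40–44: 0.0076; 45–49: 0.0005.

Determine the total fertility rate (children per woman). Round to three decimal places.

4.720

Sum of ASFRs = 0.0647 + 0.2370 + 0.3419 + 0.2260 + 0.0663 + 0.0076 + 0.0005 = 0.9440
TFR = 5 × 0.9440 = 4.72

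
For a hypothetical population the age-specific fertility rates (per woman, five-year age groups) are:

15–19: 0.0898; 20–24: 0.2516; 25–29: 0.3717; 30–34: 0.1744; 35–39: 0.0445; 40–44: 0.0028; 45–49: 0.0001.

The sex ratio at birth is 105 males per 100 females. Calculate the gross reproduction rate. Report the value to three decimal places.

2.280

Proportion female at birth = 100 / (100 + 105) = 0.48780.
Sum of ASFRs = 0.0898 + 0.2516 + 0.3717 + 0.1744 + 0.0445 + 0.0028 + 0.0001 = 0.9349
TFR = 5 × 0.9349 = 4.6745
GRR = 0.48780 × 4.6745 = 2.28022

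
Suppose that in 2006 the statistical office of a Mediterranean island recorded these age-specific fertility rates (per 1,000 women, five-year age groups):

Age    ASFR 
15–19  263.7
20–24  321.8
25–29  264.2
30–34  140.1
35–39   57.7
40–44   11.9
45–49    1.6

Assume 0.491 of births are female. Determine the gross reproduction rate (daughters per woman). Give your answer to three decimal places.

Proportion female at birth = 0.491.
Sum of ASFRs = 263.7 + 321.8 + 264.2 + 140.1 + 57.7 + 11.9 + 1.6 = 1061.0
TFR = 5 × 1061.0 / 1000 = 5.305
GRR = 0.491 × 5.305 = 2.60476

2.605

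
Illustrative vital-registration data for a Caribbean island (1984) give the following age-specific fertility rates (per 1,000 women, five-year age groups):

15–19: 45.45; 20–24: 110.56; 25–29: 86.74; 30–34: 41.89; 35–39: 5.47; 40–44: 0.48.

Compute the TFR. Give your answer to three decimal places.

1.453

Sum of ASFRs = 45.45 + 110.56 + 86.74 + 41.89 + 5.47 + 0.48 = 290.59
TFR = 5 × 290.59 / 1000 = 1.45295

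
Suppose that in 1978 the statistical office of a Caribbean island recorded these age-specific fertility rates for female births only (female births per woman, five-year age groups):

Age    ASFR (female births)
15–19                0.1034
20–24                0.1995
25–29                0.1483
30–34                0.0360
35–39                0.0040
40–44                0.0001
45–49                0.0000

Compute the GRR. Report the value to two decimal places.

2.46

Sum of female ASFRs = 0.1034 + 0.1995 + 0.1483 + 0.0360 + 0.0040 + 0.0001 + 0.0000 = 0.4913
GRR = 5 × 0.4913 = 2.4565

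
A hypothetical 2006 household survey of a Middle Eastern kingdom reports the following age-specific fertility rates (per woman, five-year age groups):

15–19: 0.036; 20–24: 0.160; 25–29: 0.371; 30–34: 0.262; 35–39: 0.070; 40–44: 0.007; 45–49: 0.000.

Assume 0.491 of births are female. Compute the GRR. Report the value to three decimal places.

2.224

Proportion female at birth = 0.491.
Sum of ASFRs = 0.036 + 0.160 + 0.371 + 0.262 + 0.070 + 0.007 + 0.000 = 0.906
TFR = 5 × 0.906 = 4.53
GRR = 0.491 × 4.53 = 2.22423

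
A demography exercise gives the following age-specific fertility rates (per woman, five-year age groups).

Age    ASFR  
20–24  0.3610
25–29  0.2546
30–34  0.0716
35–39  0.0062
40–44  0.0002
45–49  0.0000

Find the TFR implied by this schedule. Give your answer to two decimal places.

Sum of ASFRs = 0.3610 + 0.2546 + 0.0716 + 0.0062 + 0.0002 + 0.0000 = 0.6936
TFR = 5 × 0.6936 = 3.468

3.47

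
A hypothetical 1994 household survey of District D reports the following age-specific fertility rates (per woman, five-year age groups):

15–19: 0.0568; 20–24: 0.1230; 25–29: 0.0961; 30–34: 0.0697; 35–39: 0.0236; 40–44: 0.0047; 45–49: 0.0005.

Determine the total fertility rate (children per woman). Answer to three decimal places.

Sum of ASFRs = 0.0568 + 0.1230 + 0.0961 + 0.0697 + 0.0236 + 0.0047 + 0.0005 = 0.3744
TFR = 5 × 0.3744 = 1.872

1.872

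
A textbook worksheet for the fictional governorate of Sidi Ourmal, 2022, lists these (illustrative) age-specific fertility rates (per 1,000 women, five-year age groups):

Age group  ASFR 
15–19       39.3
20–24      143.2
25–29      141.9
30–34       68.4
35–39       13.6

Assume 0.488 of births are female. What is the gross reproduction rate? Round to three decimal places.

0.992

Proportion female at birth = 0.488.
Sum of ASFRs = 39.3 + 143.2 + 141.9 + 68.4 + 13.6 = 406.4
TFR = 5 × 406.4 / 1000 = 2.032
GRR = 0.488 × 2.032 = 0.99162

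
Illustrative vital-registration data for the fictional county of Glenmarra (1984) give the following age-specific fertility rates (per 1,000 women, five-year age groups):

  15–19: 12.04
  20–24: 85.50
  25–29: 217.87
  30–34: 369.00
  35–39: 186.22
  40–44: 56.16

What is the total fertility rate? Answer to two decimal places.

4.63

Sum of ASFRs = 12.04 + 85.50 + 217.87 + 369.00 + 186.22 + 56.16 = 926.79
TFR = 5 × 926.79 / 1000 = 4.63395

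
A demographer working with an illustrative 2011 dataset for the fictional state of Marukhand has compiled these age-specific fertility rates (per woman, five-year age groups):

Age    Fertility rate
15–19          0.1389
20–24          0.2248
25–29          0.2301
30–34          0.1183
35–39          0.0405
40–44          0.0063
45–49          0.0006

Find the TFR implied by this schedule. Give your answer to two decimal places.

3.80

Sum of ASFRs = 0.1389 + 0.2248 + 0.2301 + 0.1183 + 0.0405 + 0.0063 + 0.0006 = 0.7595
TFR = 5 × 0.7595 = 3.7975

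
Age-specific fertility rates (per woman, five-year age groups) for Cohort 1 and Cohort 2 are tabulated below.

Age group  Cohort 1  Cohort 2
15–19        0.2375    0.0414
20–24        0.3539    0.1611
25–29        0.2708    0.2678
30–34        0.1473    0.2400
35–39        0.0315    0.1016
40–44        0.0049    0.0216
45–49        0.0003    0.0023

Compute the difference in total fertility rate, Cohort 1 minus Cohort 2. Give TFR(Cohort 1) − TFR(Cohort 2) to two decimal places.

Cohort 1:
  Sum of ASFRs = 0.2375 + 0.3539 + 0.2708 + 0.1473 + 0.0315 + 0.0049 + 0.0003 = 1.0462
  TFR = 5 × 1.0462 = 5.231
Cohort 2:
  Sum of ASFRs = 0.0414 + 0.1611 + 0.2678 + 0.2400 + 0.1016 + 0.0216 + 0.0023 = 0.8358
  TFR = 5 × 0.8358 = 4.179
Difference = 5.231 − 4.179 = 1.052

1.05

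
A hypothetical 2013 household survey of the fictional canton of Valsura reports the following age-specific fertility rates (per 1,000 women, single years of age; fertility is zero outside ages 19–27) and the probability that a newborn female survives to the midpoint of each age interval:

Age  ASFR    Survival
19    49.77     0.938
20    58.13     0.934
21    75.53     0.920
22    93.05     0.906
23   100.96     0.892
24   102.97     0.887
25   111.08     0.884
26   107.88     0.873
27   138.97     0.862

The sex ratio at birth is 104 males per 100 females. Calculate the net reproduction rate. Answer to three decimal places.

Proportion female at birth = 100 / (100 + 104) = 0.49020.
Weighting each age-specific rate by interval width and survival:
  19: 1 × 49.77/1000 × 0.938 = 0.04668
  20: 1 × 58.13/1000 × 0.934 = 0.05429
  21: 1 × 75.53/1000 × 0.920 = 0.06949
  22: 1 × 93.05/1000 × 0.906 = 0.08430
  23: 1 × 100.96/1000 × 0.892 = 0.09006
  24: 1 × 102.97/1000 × 0.887 = 0.09133
  25: 1 × 111.08/1000 × 0.884 = 0.09819
  26: 1 × 107.88/1000 × 0.873 = 0.09418
  27: 1 × 138.97/1000 × 0.862 = 0.11979
Sum = 0.74831
NRR = 0.49020 × 0.74831 = 0.36682
NRR < 1, so the cohort does not fully replace itself.

0.367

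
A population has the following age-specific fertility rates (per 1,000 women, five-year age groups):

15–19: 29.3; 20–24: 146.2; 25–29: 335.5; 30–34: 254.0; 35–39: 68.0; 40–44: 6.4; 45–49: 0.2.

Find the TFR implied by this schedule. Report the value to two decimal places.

4.20

Sum of ASFRs = 29.3 + 146.2 + 335.5 + 254.0 + 68.0 + 6.4 + 0.2 = 839.6
TFR = 5 × 839.6 / 1000 = 4.198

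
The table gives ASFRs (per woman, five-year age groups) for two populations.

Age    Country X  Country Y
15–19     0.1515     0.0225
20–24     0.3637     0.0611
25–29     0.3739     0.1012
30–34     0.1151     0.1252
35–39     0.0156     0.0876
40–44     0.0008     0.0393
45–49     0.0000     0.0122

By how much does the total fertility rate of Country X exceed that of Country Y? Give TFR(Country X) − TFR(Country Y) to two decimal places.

2.86

Country X:
  Sum of ASFRs = 0.1515 + 0.3637 + 0.3739 + 0.1151 + 0.0156 + 0.0008 + 0.0000 = 1.0206
  TFR = 5 × 1.0206 = 5.103
Country Y:
  Sum of ASFRs = 0.0225 + 0.0611 + 0.1012 + 0.1252 + 0.0876 + 0.0393 + 0.0122 = 0.4491
  TFR = 5 × 0.4491 = 2.2455
Difference = 5.103 − 2.2455 = 2.8575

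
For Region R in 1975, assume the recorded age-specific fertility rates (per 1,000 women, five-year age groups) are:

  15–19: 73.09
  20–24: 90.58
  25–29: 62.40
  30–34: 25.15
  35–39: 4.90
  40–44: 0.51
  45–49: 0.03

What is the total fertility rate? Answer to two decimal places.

1.28

Sum of ASFRs = 73.09 + 90.58 + 62.40 + 25.15 + 4.90 + 0.51 + 0.03 = 256.66
TFR = 5 × 256.66 / 1000 = 1.2833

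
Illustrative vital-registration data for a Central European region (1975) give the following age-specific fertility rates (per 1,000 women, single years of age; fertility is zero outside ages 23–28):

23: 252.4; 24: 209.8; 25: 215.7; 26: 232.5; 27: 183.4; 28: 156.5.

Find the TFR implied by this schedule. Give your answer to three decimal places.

Sum of ASFRs = 252.4 + 209.8 + 215.7 + 232.5 + 183.4 + 156.5 = 1250.3
TFR = 1250.3 / 1000 = 1.2503

1.250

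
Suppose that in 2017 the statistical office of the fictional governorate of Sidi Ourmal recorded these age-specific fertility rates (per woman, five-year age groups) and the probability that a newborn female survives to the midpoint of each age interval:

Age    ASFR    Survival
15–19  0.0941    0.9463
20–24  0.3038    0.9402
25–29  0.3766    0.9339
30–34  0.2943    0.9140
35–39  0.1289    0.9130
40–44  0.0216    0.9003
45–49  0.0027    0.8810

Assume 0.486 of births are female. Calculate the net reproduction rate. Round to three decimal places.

Proportion female at birth = 0.486.
Weighting each age-specific rate by interval width and survival:
  15–19: 5 × 0.0941 × 0.9463 = 0.44523
  20–24: 5 × 0.3038 × 0.9402 = 1.42816
  25–29: 5 × 0.3766 × 0.9339 = 1.75853
  30–34: 5 × 0.2943 × 0.9140 = 1.34495
  35–39: 5 × 0.1289 × 0.9130 = 0.58843
  40–44: 5 × 0.0216 × 0.9003 = 0.09723
  45–49: 5 × 0.0027 × 0.8810 = 0.01189
Sum = 5.67442
NRR = 0.486 × 5.67442 = 2.75777

2.758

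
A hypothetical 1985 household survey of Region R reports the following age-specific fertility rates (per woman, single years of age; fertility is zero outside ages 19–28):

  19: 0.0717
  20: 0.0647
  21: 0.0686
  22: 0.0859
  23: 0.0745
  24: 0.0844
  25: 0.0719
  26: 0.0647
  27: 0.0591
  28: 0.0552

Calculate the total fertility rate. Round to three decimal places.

0.701

Sum of ASFRs = 0.0717 + 0.0647 + 0.0686 + 0.0859 + 0.0745 + 0.0844 + 0.0719 + 0.0647 + 0.0591 + 0.0552 = 0.7007
TFR = 0.7007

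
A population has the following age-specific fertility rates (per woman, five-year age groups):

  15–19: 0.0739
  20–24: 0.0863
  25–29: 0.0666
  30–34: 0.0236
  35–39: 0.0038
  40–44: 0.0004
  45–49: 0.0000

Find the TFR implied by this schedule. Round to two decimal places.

Sum of ASFRs = 0.0739 + 0.0863 + 0.0666 + 0.0236 + 0.0038 + 0.0004 + 0.0000 = 0.2546
TFR = 5 × 0.2546 = 1.273

1.27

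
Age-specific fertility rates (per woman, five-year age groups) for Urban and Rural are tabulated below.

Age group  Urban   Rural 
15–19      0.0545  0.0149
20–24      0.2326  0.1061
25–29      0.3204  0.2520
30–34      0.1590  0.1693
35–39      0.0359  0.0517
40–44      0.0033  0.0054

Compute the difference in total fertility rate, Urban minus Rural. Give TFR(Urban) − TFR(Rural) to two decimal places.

1.03

Urban:
  Sum of ASFRs = 0.0545 + 0.2326 + 0.3204 + 0.1590 + 0.0359 + 0.0033 = 0.8057
  TFR = 5 × 0.8057 = 4.0285
Rural:
  Sum of ASFRs = 0.0149 + 0.1061 + 0.2520 + 0.1693 + 0.0517 + 0.0054 = 0.5994
  TFR = 5 × 0.5994 = 2.997
Difference = 4.0285 − 2.997 = 1.0315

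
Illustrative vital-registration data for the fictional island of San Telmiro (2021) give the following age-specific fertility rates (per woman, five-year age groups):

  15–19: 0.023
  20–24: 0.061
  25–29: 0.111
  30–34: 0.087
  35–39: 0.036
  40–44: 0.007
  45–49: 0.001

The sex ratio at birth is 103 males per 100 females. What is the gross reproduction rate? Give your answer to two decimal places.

0.80

Proportion female at birth = 100 / (100 + 103) = 0.49261.
Sum of ASFRs = 0.023 + 0.061 + 0.111 + 0.087 + 0.036 + 0.007 + 0.001 = 0.326
TFR = 5 × 0.326 = 1.63
GRR = 0.49261 × 1.63 = 0.80295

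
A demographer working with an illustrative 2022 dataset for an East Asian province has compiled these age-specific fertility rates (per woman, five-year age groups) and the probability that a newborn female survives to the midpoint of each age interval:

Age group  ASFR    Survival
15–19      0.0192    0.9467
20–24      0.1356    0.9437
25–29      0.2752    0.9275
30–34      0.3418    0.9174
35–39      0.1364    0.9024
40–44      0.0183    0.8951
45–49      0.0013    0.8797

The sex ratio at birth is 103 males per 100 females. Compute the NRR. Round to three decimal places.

Proportion female at birth = 100 / (100 + 103) = 0.49261.
Survival-weighted fertility by age (5·fₓ·Sₓ):
  15–19: 5 × 0.0192 × 0.9467 = 0.09088
  20–24: 5 × 0.1356 × 0.9437 = 0.63983
  25–29: 5 × 0.2752 × 0.9275 = 1.27624
  30–34: 5 × 0.3418 × 0.9174 = 1.56784
  35–39: 5 × 0.1364 × 0.9024 = 0.61544
  40–44: 5 × 0.0183 × 0.8951 = 0.08190
  45–49: 5 × 0.0013 × 0.8797 = 0.00572
Sum = 4.27785
NRR = 0.49261 × 4.27785 = 2.10731
NRR > 1, so each generation more than replaces itself.

2.107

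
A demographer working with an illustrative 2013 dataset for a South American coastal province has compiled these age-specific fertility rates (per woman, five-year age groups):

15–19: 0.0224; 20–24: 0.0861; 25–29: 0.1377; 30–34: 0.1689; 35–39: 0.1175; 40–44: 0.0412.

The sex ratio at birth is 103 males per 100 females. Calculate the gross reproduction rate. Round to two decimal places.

Proportion female at birth = 100 / (100 + 103) = 0.49261.
Sum of ASFRs = 0.0224 + 0.0861 + 0.1377 + 0.1689 + 0.1175 + 0.0412 = 0.5738
TFR = 5 × 0.5738 = 2.869
GRR = 0.49261 × 2.869 = 1.41330

1.41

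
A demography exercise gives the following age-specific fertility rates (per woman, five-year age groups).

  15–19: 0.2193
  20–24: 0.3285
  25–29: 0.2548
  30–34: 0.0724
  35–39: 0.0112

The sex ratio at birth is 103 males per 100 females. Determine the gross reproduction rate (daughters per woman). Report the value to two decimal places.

Proportion female at birth = 100 / (100 + 103) = 0.49261.
Sum of ASFRs = 0.2193 + 0.3285 + 0.2548 + 0.0724 + 0.0112 = 0.8862
TFR = 5 × 0.8862 = 4.431
GRR = 0.49261 × 4.431 = 2.18275

2.18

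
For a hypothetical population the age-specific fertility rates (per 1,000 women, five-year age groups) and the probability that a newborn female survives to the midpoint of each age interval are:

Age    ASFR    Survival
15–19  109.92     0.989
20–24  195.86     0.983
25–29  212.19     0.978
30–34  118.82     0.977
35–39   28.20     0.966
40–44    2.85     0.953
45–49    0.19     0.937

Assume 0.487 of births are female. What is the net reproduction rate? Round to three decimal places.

Proportion female at birth = 0.487.
Weighting each age-specific rate by interval width and survival:
  15–19: 5 × 109.92/1000 × 0.989 = 0.54355
  20–24: 5 × 195.86/1000 × 0.983 = 0.96265
  25–29: 5 × 212.19/1000 × 0.978 = 1.03761
  30–34: 5 × 118.82/1000 × 0.977 = 0.58044
  35–39: 5 × 28.20/1000 × 0.966 = 0.13621
  40–44: 5 × 2.85/1000 × 0.953 = 0.01358
  45–49: 5 × 0.19/1000 × 0.937 = 0.00089
Sum = 3.27493
NRR = 0.487 × 3.27493 = 1.59489
An NRR exceeding 1 indicates intrinsic growth under these rates.

1.595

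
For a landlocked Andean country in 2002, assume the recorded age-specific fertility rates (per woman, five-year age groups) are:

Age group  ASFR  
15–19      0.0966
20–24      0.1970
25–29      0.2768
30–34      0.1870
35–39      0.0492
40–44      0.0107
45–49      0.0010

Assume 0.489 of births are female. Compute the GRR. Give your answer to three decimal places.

Proportion female at birth = 0.489.
Sum of ASFRs = 0.0966 + 0.1970 + 0.2768 + 0.1870 + 0.0492 + 0.0107 + 0.0010 = 0.8183
TFR = 5 × 0.8183 = 4.0915
GRR = 0.489 × 4.0915 = 2.00074

2.001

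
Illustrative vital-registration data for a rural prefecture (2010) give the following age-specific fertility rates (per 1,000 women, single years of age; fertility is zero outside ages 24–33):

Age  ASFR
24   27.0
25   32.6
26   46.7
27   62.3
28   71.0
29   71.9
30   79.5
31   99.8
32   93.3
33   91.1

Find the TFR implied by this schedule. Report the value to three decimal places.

Sum of ASFRs = 27.0 + 32.6 + 46.7 + 62.3 + 71.0 + 71.9 + 79.5 + 99.8 + 93.3 + 91.1 = 675.2
TFR = 675.2 / 1000 = 0.6752

0.675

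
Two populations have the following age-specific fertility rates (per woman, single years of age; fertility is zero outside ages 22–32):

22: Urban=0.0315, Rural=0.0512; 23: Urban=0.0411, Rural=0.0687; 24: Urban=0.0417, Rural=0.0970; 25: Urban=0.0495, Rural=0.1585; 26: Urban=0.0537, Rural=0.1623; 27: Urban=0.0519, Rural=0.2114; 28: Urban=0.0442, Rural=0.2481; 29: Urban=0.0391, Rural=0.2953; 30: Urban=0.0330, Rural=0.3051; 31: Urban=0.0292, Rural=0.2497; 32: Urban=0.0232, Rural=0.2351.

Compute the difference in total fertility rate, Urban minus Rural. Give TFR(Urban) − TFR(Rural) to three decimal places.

Urban:
  Sum of ASFRs = 0.0315 + 0.0411 + 0.0417 + 0.0495 + 0.0537 + 0.0519 + 0.0442 + 0.0391 + 0.0330 + 0.0292 + 0.0232 = 0.4381
  TFR = 0.4381
Rural:
  Sum of ASFRs = 0.0512 + 0.0687 + 0.0970 + 0.1585 + 0.1623 + 0.2114 + 0.2481 + 0.2953 + 0.3051 + 0.2497 + 0.2351 = 2.0824
  TFR = 2.0824
Difference = 0.4381 − 2.0824 = -1.6443

-1.644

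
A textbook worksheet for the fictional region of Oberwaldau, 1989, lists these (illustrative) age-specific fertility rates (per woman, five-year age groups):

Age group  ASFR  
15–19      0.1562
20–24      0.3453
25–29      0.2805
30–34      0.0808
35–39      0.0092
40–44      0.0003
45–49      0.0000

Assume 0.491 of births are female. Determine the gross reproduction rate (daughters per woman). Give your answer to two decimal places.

Proportion female at birth = 0.491.
Sum of ASFRs = 0.1562 + 0.3453 + 0.2805 + 0.0808 + 0.0092 + 0.0003 + 0.0000 = 0.8723
TFR = 5 × 0.8723 = 4.3615
GRR = 0.491 × 4.3615 = 2.14150

2.14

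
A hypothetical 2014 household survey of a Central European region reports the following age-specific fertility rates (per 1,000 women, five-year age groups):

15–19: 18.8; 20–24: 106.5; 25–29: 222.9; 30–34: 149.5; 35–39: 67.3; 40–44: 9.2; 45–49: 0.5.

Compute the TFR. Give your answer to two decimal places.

2.87

Sum of ASFRs = 18.8 + 106.5 + 222.9 + 149.5 + 67.3 + 9.2 + 0.5 = 574.7
TFR = 5 × 574.7 / 1000 = 2.8735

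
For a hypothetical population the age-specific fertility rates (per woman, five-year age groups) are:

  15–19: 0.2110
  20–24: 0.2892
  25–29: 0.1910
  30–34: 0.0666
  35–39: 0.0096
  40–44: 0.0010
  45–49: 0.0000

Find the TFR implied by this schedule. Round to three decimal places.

3.842

Sum of ASFRs = 0.2110 + 0.2892 + 0.1910 + 0.0666 + 0.0096 + 0.0010 + 0.0000 = 0.7684
TFR = 5 × 0.7684 = 3.842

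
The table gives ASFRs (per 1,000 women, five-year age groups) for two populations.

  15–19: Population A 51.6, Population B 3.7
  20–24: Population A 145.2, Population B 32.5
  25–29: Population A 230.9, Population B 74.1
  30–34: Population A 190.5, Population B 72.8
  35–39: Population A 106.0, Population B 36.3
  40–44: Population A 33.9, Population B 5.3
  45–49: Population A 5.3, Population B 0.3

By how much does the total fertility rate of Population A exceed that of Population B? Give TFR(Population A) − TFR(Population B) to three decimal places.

2.692

Population A:
  Sum of ASFRs = 51.6 + 145.2 + 230.9 + 190.5 + 106.0 + 33.9 + 5.3 = 763.4
  TFR = 5 × 763.4 / 1000 = 3.817
Population B:
  Sum of ASFRs = 3.7 + 32.5 + 74.1 + 72.8 + 36.3 + 5.3 + 0.3 = 225.0
  TFR = 5 × 225.0 / 1000 = 1.125
Difference = 3.817 − 1.125 = 2.692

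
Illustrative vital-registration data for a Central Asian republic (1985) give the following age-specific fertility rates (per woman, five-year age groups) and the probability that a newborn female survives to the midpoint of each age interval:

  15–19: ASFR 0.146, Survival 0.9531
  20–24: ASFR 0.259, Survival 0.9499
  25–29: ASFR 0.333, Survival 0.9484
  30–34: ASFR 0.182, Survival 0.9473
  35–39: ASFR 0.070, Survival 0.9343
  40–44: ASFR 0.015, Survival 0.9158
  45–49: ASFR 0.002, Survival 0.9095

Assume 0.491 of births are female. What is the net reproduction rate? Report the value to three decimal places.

Proportion female at birth = 0.491.
Survival-weighted fertility by age (5·fₓ·Sₓ):
  15–19: 5 × 0.146 × 0.9531 = 0.69576
  20–24: 5 × 0.259 × 0.9499 = 1.23012
  25–29: 5 × 0.333 × 0.9484 = 1.57909
  30–34: 5 × 0.182 × 0.9473 = 0.86204
  35–39: 5 × 0.070 × 0.9343 = 0.32701
  40–44: 5 × 0.015 × 0.9158 = 0.06869
  45–49: 5 × 0.002 × 0.9095 = 0.00910
Sum = 4.77181
NRR = 0.491 × 4.77181 = 2.34296

2.343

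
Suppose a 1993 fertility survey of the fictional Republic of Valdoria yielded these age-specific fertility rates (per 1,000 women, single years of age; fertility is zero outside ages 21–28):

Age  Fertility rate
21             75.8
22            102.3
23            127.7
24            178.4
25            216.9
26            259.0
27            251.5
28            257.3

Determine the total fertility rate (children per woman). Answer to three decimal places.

1.469

Sum of ASFRs = 75.8 + 102.3 + 127.7 + 178.4 + 216.9 + 259.0 + 251.5 + 257.3 = 1468.9
TFR = 1468.9 / 1000 = 1.4689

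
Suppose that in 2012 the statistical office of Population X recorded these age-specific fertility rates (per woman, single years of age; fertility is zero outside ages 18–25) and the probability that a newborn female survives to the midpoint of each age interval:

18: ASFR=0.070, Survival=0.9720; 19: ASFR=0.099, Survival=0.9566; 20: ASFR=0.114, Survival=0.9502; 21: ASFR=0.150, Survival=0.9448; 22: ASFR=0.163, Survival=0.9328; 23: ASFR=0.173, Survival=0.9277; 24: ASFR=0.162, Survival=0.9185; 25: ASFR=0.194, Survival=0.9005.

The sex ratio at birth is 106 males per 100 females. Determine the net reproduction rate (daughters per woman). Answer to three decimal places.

Proportion female at birth = 100 / (100 + 106) = 0.48544.
Per-age-group product (1 × ASFR × survival probability):
  18: 1 × 0.070 × 0.9720 = 0.06804
  19: 1 × 0.099 × 0.9566 = 0.09470
  20: 1 × 0.114 × 0.9502 = 0.10832
  21: 1 × 0.150 × 0.9448 = 0.14172
  22: 1 × 0.163 × 0.9328 = 0.15205
  23: 1 × 0.173 × 0.9277 = 0.16049
  24: 1 × 0.162 × 0.9185 = 0.14880
  25: 1 × 0.194 × 0.9005 = 0.17470
Sum = 1.04882
NRR = 0.48544 × 1.04882 = 0.50914
An NRR under 1 implies long-run decline under these rates.

0.509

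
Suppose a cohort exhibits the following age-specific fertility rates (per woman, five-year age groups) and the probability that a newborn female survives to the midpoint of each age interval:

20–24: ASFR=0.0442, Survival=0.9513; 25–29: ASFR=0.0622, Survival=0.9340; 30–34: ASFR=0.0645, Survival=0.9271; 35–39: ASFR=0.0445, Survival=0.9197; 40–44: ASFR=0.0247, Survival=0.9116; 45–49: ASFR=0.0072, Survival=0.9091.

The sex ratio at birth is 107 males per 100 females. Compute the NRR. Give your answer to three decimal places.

0.555

Proportion female at birth = 100 / (100 + 107) = 0.48309.
Weighting each age-specific rate by interval width and survival:
  20–24: 5 × 0.0442 × 0.9513 = 0.21024
  25–29: 5 × 0.0622 × 0.9340 = 0.29047
  30–34: 5 × 0.0645 × 0.9271 = 0.29899
  35–39: 5 × 0.0445 × 0.9197 = 0.20463
  40–44: 5 × 0.0247 × 0.9116 = 0.11258
  45–49: 5 × 0.0072 × 0.9091 = 0.03273
Sum = 1.14964
NRR = 0.48309 × 1.14964 = 0.55538
NRR < 1, so the cohort does not fully replace itself.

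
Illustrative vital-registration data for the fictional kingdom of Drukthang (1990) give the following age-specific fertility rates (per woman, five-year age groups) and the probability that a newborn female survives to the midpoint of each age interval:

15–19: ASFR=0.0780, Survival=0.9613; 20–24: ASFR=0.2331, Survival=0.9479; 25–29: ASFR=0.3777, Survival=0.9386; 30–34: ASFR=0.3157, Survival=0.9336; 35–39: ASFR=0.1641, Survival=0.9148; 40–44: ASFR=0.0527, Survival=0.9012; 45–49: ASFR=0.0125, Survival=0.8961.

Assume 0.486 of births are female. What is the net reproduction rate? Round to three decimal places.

Proportion female at birth = 0.486.
Weighting each age-specific rate by interval width and survival:
  15–19: 5 × 0.0780 × 0.9613 = 0.37491
  20–24: 5 × 0.2331 × 0.9479 = 1.10478
  25–29: 5 × 0.3777 × 0.9386 = 1.77255
  30–34: 5 × 0.3157 × 0.9336 = 1.47369
  35–39: 5 × 0.1641 × 0.9148 = 0.75059
  40–44: 5 × 0.0527 × 0.9012 = 0.23747
  45–49: 5 × 0.0125 × 0.8961 = 0.05601
Sum = 5.77000
NRR = 0.486 × 5.77000 = 2.80422

2.804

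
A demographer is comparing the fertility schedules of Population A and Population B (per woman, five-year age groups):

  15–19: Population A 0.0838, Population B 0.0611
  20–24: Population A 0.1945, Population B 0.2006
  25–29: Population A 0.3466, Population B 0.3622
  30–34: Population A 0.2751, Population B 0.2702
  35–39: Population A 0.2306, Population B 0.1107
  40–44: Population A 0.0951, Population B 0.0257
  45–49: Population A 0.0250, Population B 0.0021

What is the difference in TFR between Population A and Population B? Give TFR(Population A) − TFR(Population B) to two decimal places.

1.09

Population A:
  Sum of ASFRs = 0.0838 + 0.1945 + 0.3466 + 0.2751 + 0.2306 + 0.0951 + 0.0250 = 1.2507
  TFR = 5 × 1.2507 = 6.2535
Population B:
  Sum of ASFRs = 0.0611 + 0.2006 + 0.3622 + 0.2702 + 0.1107 + 0.0257 + 0.0021 = 1.0326
  TFR = 5 × 1.0326 = 5.163
Difference = 6.2535 − 5.163 = 1.0905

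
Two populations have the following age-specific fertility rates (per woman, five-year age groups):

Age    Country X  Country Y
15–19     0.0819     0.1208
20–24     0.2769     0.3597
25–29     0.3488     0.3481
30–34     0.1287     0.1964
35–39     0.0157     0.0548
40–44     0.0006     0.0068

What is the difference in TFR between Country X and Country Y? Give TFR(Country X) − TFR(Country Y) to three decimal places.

Country X:
  Sum of ASFRs = 0.0819 + 0.2769 + 0.3488 + 0.1287 + 0.0157 + 0.0006 = 0.8526
  TFR = 5 × 0.8526 = 4.263
Country Y:
  Sum of ASFRs = 0.1208 + 0.3597 + 0.3481 + 0.1964 + 0.0548 + 0.0068 = 1.0866
  TFR = 5 × 1.0866 = 5.433
Difference = 4.263 − 5.433 = -1.17

-1.170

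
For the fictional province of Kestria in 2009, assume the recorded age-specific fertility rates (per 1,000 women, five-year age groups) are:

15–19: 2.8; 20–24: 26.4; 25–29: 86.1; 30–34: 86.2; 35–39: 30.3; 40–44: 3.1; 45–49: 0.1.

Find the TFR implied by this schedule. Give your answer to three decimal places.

Sum of ASFRs = 2.8 + 26.4 + 86.1 + 86.2 + 30.3 + 3.1 + 0.1 = 235.0
TFR = 5 × 235.0 / 1000 = 1.175

1.175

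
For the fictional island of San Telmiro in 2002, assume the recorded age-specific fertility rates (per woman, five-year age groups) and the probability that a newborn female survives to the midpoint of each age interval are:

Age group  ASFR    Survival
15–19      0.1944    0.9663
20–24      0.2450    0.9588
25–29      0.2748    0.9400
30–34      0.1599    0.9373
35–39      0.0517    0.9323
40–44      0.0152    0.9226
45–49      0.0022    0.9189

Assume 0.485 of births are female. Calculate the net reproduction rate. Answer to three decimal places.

Proportion female at birth = 0.485.
Each age group contributes 5 × ASFR × survival:
  15–19: 5 × 0.1944 × 0.9663 = 0.93924
  20–24: 5 × 0.2450 × 0.9588 = 1.17453
  25–29: 5 × 0.2748 × 0.9400 = 1.29156
  30–34: 5 × 0.1599 × 0.9373 = 0.74937
  35–39: 5 × 0.0517 × 0.9323 = 0.24100
  40–44: 5 × 0.0152 × 0.9226 = 0.07012
  45–49: 5 × 0.0022 × 0.9189 = 0.01011
Sum = 4.47593
NRR = 0.485 × 4.47593 = 2.17083
An NRR exceeding 1 indicates intrinsic growth under these rates.

2.171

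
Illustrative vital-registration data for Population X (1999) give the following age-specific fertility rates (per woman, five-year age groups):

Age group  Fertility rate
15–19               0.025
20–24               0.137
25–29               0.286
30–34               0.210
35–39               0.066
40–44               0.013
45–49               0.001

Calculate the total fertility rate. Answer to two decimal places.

3.69

Sum of ASFRs = 0.025 + 0.137 + 0.286 + 0.210 + 0.066 + 0.013 + 0.001 = 0.738
TFR = 5 × 0.738 = 3.69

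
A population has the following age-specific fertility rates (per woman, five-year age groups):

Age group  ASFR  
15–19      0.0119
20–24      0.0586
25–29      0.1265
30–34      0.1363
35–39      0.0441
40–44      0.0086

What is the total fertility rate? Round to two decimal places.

Sum of ASFRs = 0.0119 + 0.0586 + 0.1265 + 0.1363 + 0.0441 + 0.0086 = 0.3860
TFR = 5 × 0.3860 = 1.93

1.93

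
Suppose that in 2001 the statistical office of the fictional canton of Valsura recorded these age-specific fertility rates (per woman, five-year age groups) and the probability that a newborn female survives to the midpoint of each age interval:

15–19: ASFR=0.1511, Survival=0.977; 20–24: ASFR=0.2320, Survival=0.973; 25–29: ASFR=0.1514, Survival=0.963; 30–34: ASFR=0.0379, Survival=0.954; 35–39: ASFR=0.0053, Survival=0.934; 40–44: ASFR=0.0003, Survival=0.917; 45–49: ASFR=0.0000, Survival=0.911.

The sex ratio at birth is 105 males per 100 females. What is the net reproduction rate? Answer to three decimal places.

Proportion female at birth = 100 / (100 + 105) = 0.48780.
Weighting each age-specific rate by interval width and survival:
  15–19: 5 × 0.1511 × 0.977 = 0.73812
  20–24: 5 × 0.2320 × 0.973 = 1.12868
  25–29: 5 × 0.1514 × 0.963 = 0.72899
  30–34: 5 × 0.0379 × 0.954 = 0.18078
  35–39: 5 × 0.0053 × 0.934 = 0.02475
  40–44: 5 × 0.0003 × 0.917 = 0.00138
  45–49: 5 × 0.0000 × 0.911 = 0.00000
Sum = 2.80270
NRR = 0.48780 × 2.80270 = 1.36716

1.367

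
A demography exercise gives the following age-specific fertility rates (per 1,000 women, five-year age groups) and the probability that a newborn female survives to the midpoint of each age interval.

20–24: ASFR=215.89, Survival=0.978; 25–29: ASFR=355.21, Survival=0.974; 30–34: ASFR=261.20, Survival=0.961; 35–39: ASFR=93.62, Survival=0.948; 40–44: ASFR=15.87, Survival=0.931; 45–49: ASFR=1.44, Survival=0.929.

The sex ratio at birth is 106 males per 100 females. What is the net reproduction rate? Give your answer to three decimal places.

2.216

Proportion female at birth = 100 / (100 + 106) = 0.48544.
Weighting each age-specific rate by interval width and survival:
  20–24: 5 × 215.89/1000 × 0.978 = 1.05570
  25–29: 5 × 355.21/1000 × 0.974 = 1.72987
  30–34: 5 × 261.20/1000 × 0.961 = 1.25507
  35–39: 5 × 93.62/1000 × 0.948 = 0.44376
  40–44: 5 × 15.87/1000 × 0.931 = 0.07387
  45–49: 5 × 1.44/1000 × 0.929 = 0.00669
Sum = 4.56496
NRR = 0.48544 × 4.56496 = 2.21601
NRR > 1, so each generation more than replaces itself.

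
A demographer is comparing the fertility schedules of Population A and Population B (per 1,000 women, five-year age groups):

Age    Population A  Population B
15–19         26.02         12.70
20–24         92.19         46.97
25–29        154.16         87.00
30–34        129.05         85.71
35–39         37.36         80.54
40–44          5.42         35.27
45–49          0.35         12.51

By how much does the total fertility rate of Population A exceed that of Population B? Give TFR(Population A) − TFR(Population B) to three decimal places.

0.419

Population A:
  Sum of ASFRs = 26.02 + 92.19 + 154.16 + 129.05 + 37.36 + 5.42 + 0.35 = 444.55
  TFR = 5 × 444.55 / 1000 = 2.22275
Population B:
  Sum of ASFRs = 12.70 + 46.97 + 87.00 + 85.71 + 80.54 + 35.27 + 12.51 = 360.70
  TFR = 5 × 360.70 / 1000 = 1.8035
Difference = 2.22275 − 1.8035 = 0.41925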